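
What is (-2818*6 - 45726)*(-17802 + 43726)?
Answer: -1623723816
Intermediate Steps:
(-2818*6 - 45726)*(-17802 + 43726) = (-16908 - 45726)*25924 = -62634*25924 = -1623723816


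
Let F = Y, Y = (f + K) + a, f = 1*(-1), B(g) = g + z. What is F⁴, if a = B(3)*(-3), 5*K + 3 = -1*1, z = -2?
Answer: 331776/625 ≈ 530.84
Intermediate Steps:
B(g) = -2 + g (B(g) = g - 2 = -2 + g)
f = -1
K = -⅘ (K = -⅗ + (-1*1)/5 = -⅗ + (⅕)*(-1) = -⅗ - ⅕ = -⅘ ≈ -0.80000)
a = -3 (a = (-2 + 3)*(-3) = 1*(-3) = -3)
Y = -24/5 (Y = (-1 - ⅘) - 3 = -9/5 - 3 = -24/5 ≈ -4.8000)
F = -24/5 ≈ -4.8000
F⁴ = (-24/5)⁴ = 331776/625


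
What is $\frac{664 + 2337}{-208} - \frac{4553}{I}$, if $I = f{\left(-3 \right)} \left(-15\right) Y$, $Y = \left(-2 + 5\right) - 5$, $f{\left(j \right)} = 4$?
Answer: $- \frac{163393}{3120} \approx -52.37$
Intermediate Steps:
$Y = -2$ ($Y = 3 - 5 = -2$)
$I = 120$ ($I = 4 \left(-15\right) \left(-2\right) = \left(-60\right) \left(-2\right) = 120$)
$\frac{664 + 2337}{-208} - \frac{4553}{I} = \frac{664 + 2337}{-208} - \frac{4553}{120} = 3001 \left(- \frac{1}{208}\right) - \frac{4553}{120} = - \frac{3001}{208} - \frac{4553}{120} = - \frac{163393}{3120}$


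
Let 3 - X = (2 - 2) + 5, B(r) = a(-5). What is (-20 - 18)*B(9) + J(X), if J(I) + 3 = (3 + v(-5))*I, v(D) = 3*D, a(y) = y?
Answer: 211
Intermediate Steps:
B(r) = -5
X = -2 (X = 3 - ((2 - 2) + 5) = 3 - (0 + 5) = 3 - 1*5 = 3 - 5 = -2)
J(I) = -3 - 12*I (J(I) = -3 + (3 + 3*(-5))*I = -3 + (3 - 15)*I = -3 - 12*I)
(-20 - 18)*B(9) + J(X) = (-20 - 18)*(-5) + (-3 - 12*(-2)) = -38*(-5) + (-3 + 24) = 190 + 21 = 211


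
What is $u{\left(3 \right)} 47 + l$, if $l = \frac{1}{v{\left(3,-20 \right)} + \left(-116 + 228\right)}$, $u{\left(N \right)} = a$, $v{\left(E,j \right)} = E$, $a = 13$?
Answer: $\frac{70266}{115} \approx 611.01$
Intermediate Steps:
$u{\left(N \right)} = 13$
$l = \frac{1}{115}$ ($l = \frac{1}{3 + \left(-116 + 228\right)} = \frac{1}{3 + 112} = \frac{1}{115} \approx 0.0086956$)
$u{\left(3 \right)} 47 + l = 13 \cdot 47 + \frac{1}{115} = 611 + \frac{1}{115} = \frac{70266}{115}$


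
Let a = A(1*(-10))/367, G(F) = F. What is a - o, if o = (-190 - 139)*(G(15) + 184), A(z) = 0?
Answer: 65471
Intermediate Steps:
a = 0 (a = 0/367 = 0*(1/367) = 0)
o = -65471 (o = (-190 - 139)*(15 + 184) = -329*199 = -65471)
a - o = 0 - 1*(-65471) = 0 + 65471 = 65471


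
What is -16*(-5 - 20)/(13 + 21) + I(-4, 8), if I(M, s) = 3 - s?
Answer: 115/17 ≈ 6.7647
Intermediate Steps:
-16*(-5 - 20)/(13 + 21) + I(-4, 8) = -16*(-5 - 20)/(13 + 21) + (3 - 1*8) = -(-400)/34 + (3 - 8) = -(-400)/34 - 5 = -16*(-25/34) - 5 = 200/17 - 5 = 115/17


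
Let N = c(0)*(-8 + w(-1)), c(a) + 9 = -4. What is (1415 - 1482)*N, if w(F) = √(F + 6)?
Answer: -6968 + 871*√5 ≈ -5020.4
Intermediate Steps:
w(F) = √(6 + F)
c(a) = -13 (c(a) = -9 - 4 = -13)
N = 104 - 13*√5 (N = -13*(-8 + √(6 - 1)) = -13*(-8 + √5) = 104 - 13*√5 ≈ 74.931)
(1415 - 1482)*N = (1415 - 1482)*(104 - 13*√5) = -67*(104 - 13*√5) = -6968 + 871*√5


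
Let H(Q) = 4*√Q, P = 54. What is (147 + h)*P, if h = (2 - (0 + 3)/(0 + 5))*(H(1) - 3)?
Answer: 40068/5 ≈ 8013.6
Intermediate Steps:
h = 7/5 (h = (2 - (0 + 3)/(0 + 5))*(4*√1 - 3) = (2 - 3/5)*(4*1 - 3) = (2 - 3/5)*(4 - 3) = (2 - 1*⅗)*1 = (2 - ⅗)*1 = (7/5)*1 = 7/5 ≈ 1.4000)
(147 + h)*P = (147 + 7/5)*54 = (742/5)*54 = 40068/5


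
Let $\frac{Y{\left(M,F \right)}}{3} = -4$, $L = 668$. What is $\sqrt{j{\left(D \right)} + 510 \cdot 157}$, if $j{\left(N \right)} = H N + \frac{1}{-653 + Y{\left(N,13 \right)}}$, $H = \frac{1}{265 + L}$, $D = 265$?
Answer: $\frac{\sqrt{30823215240906690}}{620445} \approx 282.97$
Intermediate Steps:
$Y{\left(M,F \right)} = -12$ ($Y{\left(M,F \right)} = 3 \left(-4\right) = -12$)
$H = \frac{1}{933}$ ($H = \frac{1}{265 + 668} = \frac{1}{933} \approx 0.0010718$)
$j{\left(N \right)} = - \frac{1}{665} + \frac{N}{933}$ ($j{\left(N \right)} = \frac{N}{933} + \frac{1}{-653 - 12} = \frac{N}{933} + \frac{1}{-665} = \frac{N}{933} - \frac{1}{665} = - \frac{1}{665} + \frac{N}{933}$)
$\sqrt{j{\left(D \right)} + 510 \cdot 157} = \sqrt{\left(- \frac{1}{665} + \frac{1}{933} \cdot 265\right) + 510 \cdot 157} = \sqrt{\left(- \frac{1}{665} + \frac{265}{933}\right) + 80070} = \sqrt{\frac{175292}{620445} + 80070} = \sqrt{\frac{49679206442}{620445}} = \frac{\sqrt{30823215240906690}}{620445}$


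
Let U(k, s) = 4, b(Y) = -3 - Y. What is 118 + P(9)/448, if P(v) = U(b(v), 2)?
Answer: 13217/112 ≈ 118.01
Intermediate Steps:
P(v) = 4
118 + P(9)/448 = 118 + 4/448 = 118 + 4*(1/448) = 118 + 1/112 = 13217/112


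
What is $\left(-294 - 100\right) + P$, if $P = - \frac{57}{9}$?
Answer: $- \frac{1201}{3} \approx -400.33$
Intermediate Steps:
$P = - \frac{19}{3}$ ($P = \left(-57\right) \frac{1}{9} = - \frac{19}{3} \approx -6.3333$)
$\left(-294 - 100\right) + P = \left(-294 - 100\right) - \frac{19}{3} = -394 - \frac{19}{3} = - \frac{1201}{3}$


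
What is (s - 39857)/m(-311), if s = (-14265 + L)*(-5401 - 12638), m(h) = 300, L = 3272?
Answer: 19826287/30 ≈ 6.6088e+5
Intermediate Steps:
s = 198302727 (s = (-14265 + 3272)*(-5401 - 12638) = -10993*(-18039) = 198302727)
(s - 39857)/m(-311) = (198302727 - 39857)/300 = 198262870*(1/300) = 19826287/30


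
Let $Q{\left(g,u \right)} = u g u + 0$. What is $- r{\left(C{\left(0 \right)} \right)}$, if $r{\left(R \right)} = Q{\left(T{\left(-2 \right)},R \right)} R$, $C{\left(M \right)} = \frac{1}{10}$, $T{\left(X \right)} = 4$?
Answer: $- \frac{1}{250} \approx -0.004$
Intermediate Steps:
$Q{\left(g,u \right)} = g u^{2}$ ($Q{\left(g,u \right)} = g u u + 0 = g u^{2} + 0 = g u^{2}$)
$C{\left(M \right)} = \frac{1}{10}$
$r{\left(R \right)} = 4 R^{3}$ ($r{\left(R \right)} = 4 R^{2} R = 4 R^{3}$)
$- r{\left(C{\left(0 \right)} \right)} = - \frac{4}{1000} = \left(-1\right) \frac{1}{250} = - \frac{1}{250}$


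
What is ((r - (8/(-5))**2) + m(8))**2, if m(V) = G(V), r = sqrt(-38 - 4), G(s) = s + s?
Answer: 86646/625 + 672*I*sqrt(42)/25 ≈ 138.63 + 174.2*I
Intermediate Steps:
G(s) = 2*s
r = I*sqrt(42) (r = sqrt(-42) = I*sqrt(42) ≈ 6.4807*I)
m(V) = 2*V
((r - (8/(-5))**2) + m(8))**2 = ((I*sqrt(42) - (8/(-5))**2) + 2*8)**2 = ((I*sqrt(42) - (8*(-1/5))**2) + 16)**2 = ((I*sqrt(42) - (-8/5)**2) + 16)**2 = ((I*sqrt(42) - 1*64/25) + 16)**2 = ((I*sqrt(42) - 64/25) + 16)**2 = ((-64/25 + I*sqrt(42)) + 16)**2 = (336/25 + I*sqrt(42))**2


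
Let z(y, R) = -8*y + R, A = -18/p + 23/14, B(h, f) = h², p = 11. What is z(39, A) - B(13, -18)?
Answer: -74073/154 ≈ -480.99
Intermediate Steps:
A = 1/154 (A = -18/11 + 23/14 = 1/154 ≈ 0.0064935)
z(y, R) = R - 8*y
z(39, A) - B(13, -18) = (1/154 - 8*39) - 1*13² = (1/154 - 312) - 1*169 = -48047/154 - 169 = -74073/154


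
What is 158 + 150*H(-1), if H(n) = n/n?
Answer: 308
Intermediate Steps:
H(n) = 1
158 + 150*H(-1) = 158 + 150*1 = 158 + 150 = 308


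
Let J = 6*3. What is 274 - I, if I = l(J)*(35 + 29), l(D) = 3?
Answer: 82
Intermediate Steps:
J = 18
I = 192 (I = 3*(35 + 29) = 3*64 = 192)
274 - I = 274 - 1*192 = 274 - 192 = 82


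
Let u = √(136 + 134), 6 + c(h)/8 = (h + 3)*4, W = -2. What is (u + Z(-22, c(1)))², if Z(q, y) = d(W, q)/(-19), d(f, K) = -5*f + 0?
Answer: 97570/361 - 60*√30/19 ≈ 252.98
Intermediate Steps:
c(h) = 48 + 32*h (c(h) = -48 + 8*((h + 3)*4) = -48 + 8*((3 + h)*4) = -48 + 8*(12 + 4*h) = -48 + (96 + 32*h) = 48 + 32*h)
d(f, K) = -5*f
u = 3*√30 (u = √270 = 3*√30 ≈ 16.432)
Z(q, y) = -10/19 (Z(q, y) = -5*(-2)/(-19) = 10*(-1/19) = -10/19)
(u + Z(-22, c(1)))² = (3*√30 - 10/19)² = (-10/19 + 3*√30)²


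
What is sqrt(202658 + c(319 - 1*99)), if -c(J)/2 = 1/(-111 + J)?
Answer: 2*sqrt(601944870)/109 ≈ 450.18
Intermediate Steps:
c(J) = -2/(-111 + J)
sqrt(202658 + c(319 - 1*99)) = sqrt(202658 - 2/(-111 + (319 - 1*99))) = sqrt(202658 - 2/(-111 + (319 - 99))) = sqrt(202658 - 2/(-111 + 220)) = sqrt(202658 - 2/109) = sqrt(22089720/109) = 2*sqrt(601944870)/109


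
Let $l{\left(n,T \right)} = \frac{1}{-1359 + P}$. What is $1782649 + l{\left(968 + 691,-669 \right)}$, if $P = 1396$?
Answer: $\frac{65958014}{37} \approx 1.7826 \cdot 10^{6}$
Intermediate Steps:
$l{\left(n,T \right)} = \frac{1}{37}$ ($l{\left(n,T \right)} = \frac{1}{-1359 + 1396} = \frac{1}{37}$)
$1782649 + l{\left(968 + 691,-669 \right)} = 1782649 + \frac{1}{37} = \frac{65958014}{37}$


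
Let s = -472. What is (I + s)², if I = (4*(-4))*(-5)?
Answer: 153664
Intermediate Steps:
I = 80 (I = -16*(-5) = 80)
(I + s)² = (80 - 472)² = (-392)² = 153664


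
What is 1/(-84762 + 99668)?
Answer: 1/14906 ≈ 6.7087e-5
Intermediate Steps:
1/(-84762 + 99668) = 1/14906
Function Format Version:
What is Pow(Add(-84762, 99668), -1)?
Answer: Rational(1, 14906) ≈ 6.7087e-5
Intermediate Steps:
Pow(Add(-84762, 99668), -1) = Pow(14906, -1) = Rational(1, 14906)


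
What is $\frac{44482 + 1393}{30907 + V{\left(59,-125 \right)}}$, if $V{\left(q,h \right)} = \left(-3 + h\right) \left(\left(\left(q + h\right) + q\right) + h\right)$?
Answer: $\frac{45875}{47803} \approx 0.95967$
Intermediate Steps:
$V{\left(q,h \right)} = \left(-3 + h\right) \left(2 h + 2 q\right)$ ($V{\left(q,h \right)} = \left(-3 + h\right) \left(\left(\left(h + q\right) + q\right) + h\right) = \left(-3 + h\right) \left(\left(h + 2 q\right) + h\right) = \left(-3 + h\right) \left(2 h + 2 q\right)$)
$\frac{44482 + 1393}{30907 + V{\left(59,-125 \right)}} = \frac{44482 + 1393}{30907 + \left(\left(-6\right) \left(-125\right) - 354 + 2 \left(-125\right)^{2} + 2 \left(-125\right) 59\right)} = \frac{45875}{30907 + \left(750 - 354 + 2 \cdot 15625 - 14750\right)} = \frac{45875}{30907 + \left(750 - 354 + 31250 - 14750\right)} = \frac{45875}{30907 + 16896} = \frac{45875}{47803}$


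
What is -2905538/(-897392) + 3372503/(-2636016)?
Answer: 289536715277/147846229392 ≈ 1.9584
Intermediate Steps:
-2905538/(-897392) + 3372503/(-2636016) = -2905538*(-1/897392) + 3372503*(-1/2636016) = 1452769/448696 - 3372503/2636016 = 289536715277/147846229392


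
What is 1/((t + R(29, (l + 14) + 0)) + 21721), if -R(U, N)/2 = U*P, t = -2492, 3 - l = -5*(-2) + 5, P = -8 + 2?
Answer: 1/19577 ≈ 5.1080e-5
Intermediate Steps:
P = -6
l = -12 (l = 3 - (-5*(-2) + 5) = 3 - (10 + 5) = 3 - 1*15 = 3 - 15 = -12)
R(U, N) = 12*U (R(U, N) = -2*U*(-6) = -(-12)*U = 12*U)
1/((t + R(29, (l + 14) + 0)) + 21721) = 1/((-2492 + 12*29) + 21721) = 1/((-2492 + 348) + 21721) = 1/(-2144 + 21721) = 1/19577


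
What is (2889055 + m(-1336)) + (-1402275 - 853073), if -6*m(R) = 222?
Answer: 633670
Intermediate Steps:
m(R) = -37 (m(R) = -⅙*222 = -37)
(2889055 + m(-1336)) + (-1402275 - 853073) = (2889055 - 37) + (-1402275 - 853073) = 2889018 - 2255348 = 633670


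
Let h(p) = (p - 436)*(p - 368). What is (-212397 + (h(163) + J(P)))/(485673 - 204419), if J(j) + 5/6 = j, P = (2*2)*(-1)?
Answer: -938621/1687524 ≈ -0.55621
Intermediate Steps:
P = -4 (P = 4*(-1) = -4)
J(j) = -⅚ + j
h(p) = (-436 + p)*(-368 + p)
(-212397 + (h(163) + J(P)))/(485673 - 204419) = (-212397 + ((160448 + 163² - 804*163) + (-⅚ - 4)))/(485673 - 204419) = (-212397 + ((160448 + 26569 - 131052) - 29/6))/281254 = (-212397 + (55965 - 29/6))*(1/281254) = (-212397 + 335761/6)*(1/281254) = -938621/6*1/281254 = -938621/1687524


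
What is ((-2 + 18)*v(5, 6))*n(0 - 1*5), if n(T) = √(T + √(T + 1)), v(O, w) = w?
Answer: 96*√(-5 + 2*I) ≈ 42.129 + 218.76*I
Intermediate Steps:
n(T) = √(T + √(1 + T))
((-2 + 18)*v(5, 6))*n(0 - 1*5) = ((-2 + 18)*6)*√((0 - 1*5) + √(1 + (0 - 1*5))) = (16*6)*√((0 - 5) + √(1 + (0 - 5))) = 96*√(-5 + √(1 - 5)) = 96*√(-5 + √(-4)) = 96*√(-5 + 2*I)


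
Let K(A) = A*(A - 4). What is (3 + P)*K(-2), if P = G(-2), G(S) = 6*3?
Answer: 252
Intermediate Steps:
G(S) = 18
P = 18
K(A) = A*(-4 + A)
(3 + P)*K(-2) = (3 + 18)*(-2*(-4 - 2)) = 21*(-2*(-6)) = 21*12 = 252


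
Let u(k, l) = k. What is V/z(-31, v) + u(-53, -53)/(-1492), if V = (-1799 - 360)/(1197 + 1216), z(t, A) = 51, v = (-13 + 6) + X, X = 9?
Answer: 1529/85044 ≈ 0.017979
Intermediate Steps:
v = 2 (v = (-13 + 6) + 9 = -7 + 9 = 2)
V = -17/19 (V = -2159/2413 = -2159*1/2413 = -17/19 ≈ -0.89474)
V/z(-31, v) + u(-53, -53)/(-1492) = -17/19/51 - 53/(-1492) = -17/19*1/51 - 53*(-1/1492) = -1/57 + 53/1492 = 1529/85044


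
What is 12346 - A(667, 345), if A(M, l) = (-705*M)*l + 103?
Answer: 162243318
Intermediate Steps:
A(M, l) = 103 - 705*M*l (A(M, l) = -705*M*l + 103 = 103 - 705*M*l)
12346 - A(667, 345) = 12346 - (103 - 705*667*345) = 12346 - (103 - 162231075) = 12346 - 1*(-162230972) = 12346 + 162230972 = 162243318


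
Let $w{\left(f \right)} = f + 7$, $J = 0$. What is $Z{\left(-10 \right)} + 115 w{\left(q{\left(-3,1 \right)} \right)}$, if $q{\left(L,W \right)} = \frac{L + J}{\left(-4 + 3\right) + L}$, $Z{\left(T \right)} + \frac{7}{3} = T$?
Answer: $\frac{10547}{12} \approx 878.92$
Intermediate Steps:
$Z{\left(T \right)} = - \frac{7}{3} + T$
$q{\left(L,W \right)} = \frac{L}{-1 + L}$ ($q{\left(L,W \right)} = \frac{L + 0}{\left(-4 + 3\right) + L} = \frac{L}{-1 + L}$)
$w{\left(f \right)} = 7 + f$
$Z{\left(-10 \right)} + 115 w{\left(q{\left(-3,1 \right)} \right)} = \left(- \frac{7}{3} - 10\right) + 115 \left(7 - \frac{3}{-1 - 3}\right) = - \frac{37}{3} + 115 \left(7 - \frac{3}{-4}\right) = - \frac{37}{3} + 115 \left(7 - - \frac{3}{4}\right) = - \frac{37}{3} + 115 \left(7 + \frac{3}{4}\right) = - \frac{37}{3} + 115 \cdot \frac{31}{4} = - \frac{37}{3} + \frac{3565}{4} = \frac{10547}{12}$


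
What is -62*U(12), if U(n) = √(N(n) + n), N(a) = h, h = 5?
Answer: -62*√17 ≈ -255.63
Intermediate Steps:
N(a) = 5
U(n) = √(5 + n)
-62*U(12) = -62*√(5 + 12) = -62*√17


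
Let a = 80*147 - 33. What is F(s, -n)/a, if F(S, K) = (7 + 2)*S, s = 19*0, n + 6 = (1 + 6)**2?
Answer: 0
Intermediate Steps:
n = 43 (n = -6 + (1 + 6)**2 = -6 + 7**2 = -6 + 49 = 43)
s = 0
F(S, K) = 9*S
a = 11727 (a = 11760 - 33 = 11727)
F(s, -n)/a = (9*0)/11727 = 0*(1/11727) = 0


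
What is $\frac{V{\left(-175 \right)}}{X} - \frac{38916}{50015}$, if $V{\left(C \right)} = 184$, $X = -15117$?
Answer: $- \frac{597495932}{756076755} \approx -0.79026$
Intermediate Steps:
$\frac{V{\left(-175 \right)}}{X} - \frac{38916}{50015} = \frac{184}{-15117} - \frac{38916}{50015} = 184 \left(- \frac{1}{15117}\right) - \frac{38916}{50015} = - \frac{184}{15117} - \frac{38916}{50015} = - \frac{597495932}{756076755}$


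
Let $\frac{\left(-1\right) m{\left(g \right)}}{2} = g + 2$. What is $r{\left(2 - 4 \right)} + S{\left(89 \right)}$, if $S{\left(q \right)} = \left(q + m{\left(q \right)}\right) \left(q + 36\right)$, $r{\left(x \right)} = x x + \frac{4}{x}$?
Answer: $-11623$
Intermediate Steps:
$m{\left(g \right)} = -4 - 2 g$ ($m{\left(g \right)} = - 2 \left(g + 2\right) = - 2 \left(2 + g\right) = -4 - 2 g$)
$r{\left(x \right)} = x^{2} + \frac{4}{x}$
$S{\left(q \right)} = \left(-4 - q\right) \left(36 + q\right)$ ($S{\left(q \right)} = \left(q - \left(4 + 2 q\right)\right) \left(q + 36\right) = \left(-4 - q\right) \left(36 + q\right)$)
$r{\left(2 - 4 \right)} + S{\left(89 \right)} = \frac{4 + \left(2 - 4\right)^{3}}{2 - 4} - 11625 = \frac{4 + \left(-2\right)^{3}}{-2} - 11625 = - \frac{4 - 8}{2} - 11625 = \left(- \frac{1}{2}\right) \left(-4\right) - 11625 = 2 - 11625 = -11623$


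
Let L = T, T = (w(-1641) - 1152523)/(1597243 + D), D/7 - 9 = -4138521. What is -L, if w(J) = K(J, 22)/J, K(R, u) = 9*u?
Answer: -630430147/14972670527 ≈ -0.042105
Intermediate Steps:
D = -28969584 (D = 63 + 7*(-4138521) = 63 - 28969647 = -28969584)
w(J) = 198/J (w(J) = (9*22)/J = 198/J)
T = 630430147/14972670527 (T = (198/(-1641) - 1152523)/(1597243 - 28969584) = (198*(-1/1641) - 1152523)/(-27372341) = (-66/547 - 1152523)*(-1/27372341) = -630430147/547*(-1/27372341) = 630430147/14972670527 ≈ 0.042105)
L = 630430147/14972670527 ≈ 0.042105
-L = -1*630430147/14972670527 = -630430147/14972670527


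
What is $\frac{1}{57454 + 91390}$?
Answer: $\frac{1}{148844} \approx 6.7184 \cdot 10^{-6}$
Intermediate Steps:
$\frac{1}{57454 + 91390} = \frac{1}{148844}$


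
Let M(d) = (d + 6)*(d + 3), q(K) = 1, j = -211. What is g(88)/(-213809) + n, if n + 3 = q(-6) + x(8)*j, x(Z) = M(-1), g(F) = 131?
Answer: -451564739/213809 ≈ -2112.0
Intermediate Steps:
M(d) = (3 + d)*(6 + d) (M(d) = (6 + d)*(3 + d) = (3 + d)*(6 + d))
x(Z) = 10 (x(Z) = 18 + (-1)**2 + 9*(-1) = 18 + 1 - 9 = 10)
n = -2112 (n = -3 + (1 + 10*(-211)) = -3 + (1 - 2110) = -3 - 2109 = -2112)
g(88)/(-213809) + n = 131/(-213809) - 2112 = 131*(-1/213809) - 2112 = -131/213809 - 2112 = -451564739/213809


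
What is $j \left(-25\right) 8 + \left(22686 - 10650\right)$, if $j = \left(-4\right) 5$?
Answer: $16036$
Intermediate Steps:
$j = -20$
$j \left(-25\right) 8 + \left(22686 - 10650\right) = \left(-20\right) \left(-25\right) 8 + \left(22686 - 10650\right) = 500 \cdot 8 + 12036 = 4000 + 12036 = 16036$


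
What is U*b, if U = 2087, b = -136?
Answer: -283832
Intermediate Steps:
U*b = 2087*(-136) = -283832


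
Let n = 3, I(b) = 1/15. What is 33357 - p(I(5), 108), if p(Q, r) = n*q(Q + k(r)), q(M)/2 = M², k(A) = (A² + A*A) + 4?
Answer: -244970898947/75 ≈ -3.2663e+9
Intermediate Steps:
I(b) = 1/15
k(A) = 4 + 2*A² (k(A) = (A² + A²) + 4 = 2*A² + 4 = 4 + 2*A²)
q(M) = 2*M²
p(Q, r) = 6*(4 + Q + 2*r²)² (p(Q, r) = 3*(2*(Q + (4 + 2*r²))²) = 3*(2*(4 + Q + 2*r²)²) = 6*(4 + Q + 2*r²)²)
33357 - p(I(5), 108) = 33357 - 6*(4 + 1/15 + 2*108²)² = 33357 - 6*(4 + 1/15 + 2*11664)² = 33357 - 6*(4 + 1/15 + 23328)² = 33357 - 6*(349981/15)² = 33357 - 6*122486700361/225 = 33357 - 1*244973400722/75 = 33357 - 244973400722/75 = -244970898947/75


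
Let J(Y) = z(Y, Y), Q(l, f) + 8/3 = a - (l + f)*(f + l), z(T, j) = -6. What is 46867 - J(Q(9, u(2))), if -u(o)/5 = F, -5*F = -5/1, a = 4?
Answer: 46873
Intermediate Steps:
F = 1 (F = -(-1)/1 = -(-1) = -1/5*(-5) = 1)
u(o) = -5 (u(o) = -5*1 = -5)
Q(l, f) = 4/3 - (f + l)**2 (Q(l, f) = -8/3 + (4 - (l + f)*(f + l)) = -8/3 + (4 - (f + l)*(f + l)) = -8/3 + (4 - (f + l)**2) = 4/3 - (f + l)**2)
J(Y) = -6
46867 - J(Q(9, u(2))) = 46867 - 1*(-6) = 46867 + 6 = 46873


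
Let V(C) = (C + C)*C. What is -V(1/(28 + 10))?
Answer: -1/722 ≈ -0.0013850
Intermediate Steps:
V(C) = 2*C² (V(C) = (2*C)*C = 2*C²)
-V(1/(28 + 10)) = -2*(1/(28 + 10))² = -2*(1/38)² = -2/1444 = -1*1/722 = -1/722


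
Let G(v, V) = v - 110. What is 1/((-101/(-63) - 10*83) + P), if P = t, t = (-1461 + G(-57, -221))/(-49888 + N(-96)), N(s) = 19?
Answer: -349083/289167853 ≈ -0.0012072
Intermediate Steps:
G(v, V) = -110 + v
t = 1628/49869 (t = (-1461 + (-110 - 57))/(-49888 + 19) = (-1461 - 167)/(-49869) = -1628*(-1/49869) = 1628/49869 ≈ 0.032646)
P = 1628/49869 ≈ 0.032646
1/((-101/(-63) - 10*83) + P) = 1/((-101/(-63) - 10*83) + 1628/49869) = 1/((-101*(-1/63) - 830) + 1628/49869) = 1/((101/63 - 830) + 1628/49869) = 1/(-52189/63 + 1628/49869) = 1/(-289167853/349083) = -349083/289167853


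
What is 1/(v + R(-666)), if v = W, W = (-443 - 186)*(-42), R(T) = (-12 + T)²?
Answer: 1/486102 ≈ 2.0572e-6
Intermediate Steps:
W = 26418 (W = -629*(-42) = 26418)
v = 26418
1/(v + R(-666)) = 1/(26418 + (-12 - 666)²) = 1/(26418 + (-678)²) = 1/(26418 + 459684) = 1/486102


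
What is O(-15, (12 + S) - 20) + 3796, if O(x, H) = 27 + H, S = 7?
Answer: 3822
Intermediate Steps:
O(-15, (12 + S) - 20) + 3796 = (27 + ((12 + 7) - 20)) + 3796 = (27 + (19 - 20)) + 3796 = (27 - 1) + 3796 = 26 + 3796 = 3822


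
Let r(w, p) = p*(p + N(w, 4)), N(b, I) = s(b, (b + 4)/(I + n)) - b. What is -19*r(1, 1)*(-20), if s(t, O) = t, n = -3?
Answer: 380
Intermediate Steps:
N(b, I) = 0 (N(b, I) = b - b = 0)
r(w, p) = p² (r(w, p) = p*(p + 0) = p*p = p²)
-19*r(1, 1)*(-20) = -19*1²*(-20) = -19*1*(-20) = -19*(-20) = 380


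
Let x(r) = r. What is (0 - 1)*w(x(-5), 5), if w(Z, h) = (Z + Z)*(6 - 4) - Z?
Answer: 15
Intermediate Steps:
w(Z, h) = 3*Z (w(Z, h) = (2*Z)*2 - Z = 4*Z - Z = 3*Z)
(0 - 1)*w(x(-5), 5) = (0 - 1)*(3*(-5)) = -1*(-15) = 15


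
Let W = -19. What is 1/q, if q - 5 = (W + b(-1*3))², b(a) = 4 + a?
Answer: 1/329 ≈ 0.0030395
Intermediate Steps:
q = 329 (q = 5 + (-19 + (4 - 1*3))² = 5 + (-19 + (4 - 3))² = 5 + (-19 + 1)² = 5 + (-18)² = 5 + 324 = 329)
1/q = 1/329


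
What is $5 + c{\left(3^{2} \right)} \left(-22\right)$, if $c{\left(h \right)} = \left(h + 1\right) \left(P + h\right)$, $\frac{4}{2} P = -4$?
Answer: $-1535$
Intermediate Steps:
$P = -2$ ($P = \frac{1}{2} \left(-4\right) = -2$)
$c{\left(h \right)} = \left(1 + h\right) \left(-2 + h\right)$ ($c{\left(h \right)} = \left(h + 1\right) \left(-2 + h\right) = \left(1 + h\right) \left(-2 + h\right)$)
$5 + c{\left(3^{2} \right)} \left(-22\right) = 5 + \left(-2 + \left(3^{2}\right)^{2} - 3^{2}\right) \left(-22\right) = 5 + \left(-2 + 9^{2} - 9\right) \left(-22\right) = 5 + \left(-2 + 81 - 9\right) \left(-22\right) = 5 + 70 \left(-22\right) = 5 - 1540 = -1535$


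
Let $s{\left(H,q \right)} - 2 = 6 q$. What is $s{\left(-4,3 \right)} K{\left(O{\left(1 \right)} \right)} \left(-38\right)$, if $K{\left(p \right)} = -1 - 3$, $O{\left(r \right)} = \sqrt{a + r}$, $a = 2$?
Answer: $3040$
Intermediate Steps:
$s{\left(H,q \right)} = 2 + 6 q$
$O{\left(r \right)} = \sqrt{2 + r}$
$K{\left(p \right)} = -4$ ($K{\left(p \right)} = -1 - 3 = -4$)
$s{\left(-4,3 \right)} K{\left(O{\left(1 \right)} \right)} \left(-38\right) = \left(2 + 6 \cdot 3\right) \left(-4\right) \left(-38\right) = \left(2 + 18\right) \left(-4\right) \left(-38\right) = 20 \left(-4\right) \left(-38\right) = \left(-80\right) \left(-38\right) = 3040$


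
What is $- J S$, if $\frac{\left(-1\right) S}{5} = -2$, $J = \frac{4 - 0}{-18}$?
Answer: $\frac{20}{9} \approx 2.2222$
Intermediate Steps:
$J = - \frac{2}{9}$ ($J = \left(4 + 0\right) \left(- \frac{1}{18}\right) = 4 \left(- \frac{1}{18}\right) = - \frac{2}{9} \approx -0.22222$)
$S = 10$ ($S = \left(-5\right) \left(-2\right) = 10$)
$- J S = \left(-1\right) \left(- \frac{2}{9}\right) 10 = \frac{2}{9} \cdot 10 = \frac{20}{9}$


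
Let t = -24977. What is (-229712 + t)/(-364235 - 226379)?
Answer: 254689/590614 ≈ 0.43123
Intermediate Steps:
(-229712 + t)/(-364235 - 226379) = (-229712 - 24977)/(-364235 - 226379) = -254689/(-590614) = -254689*(-1/590614) = 254689/590614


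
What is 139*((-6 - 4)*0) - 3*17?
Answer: -51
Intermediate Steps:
139*((-6 - 4)*0) - 3*17 = 139*(-10*0) - 51 = 139*0 - 51 = 0 - 51 = -51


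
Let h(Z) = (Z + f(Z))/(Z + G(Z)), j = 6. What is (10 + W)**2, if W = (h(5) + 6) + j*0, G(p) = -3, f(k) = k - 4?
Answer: 361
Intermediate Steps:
f(k) = -4 + k
h(Z) = (-4 + 2*Z)/(-3 + Z) (h(Z) = (Z + (-4 + Z))/(Z - 3) = (-4 + 2*Z)/(-3 + Z))
W = 9 (W = (2*(-2 + 5)/(-3 + 5) + 6) + 6*0 = (2*3/2 + 6) + 0 = (2*(1/2)*3 + 6) + 0 = (3 + 6) + 0 = 9 + 0 = 9)
(10 + W)**2 = (10 + 9)**2 = 19**2 = 361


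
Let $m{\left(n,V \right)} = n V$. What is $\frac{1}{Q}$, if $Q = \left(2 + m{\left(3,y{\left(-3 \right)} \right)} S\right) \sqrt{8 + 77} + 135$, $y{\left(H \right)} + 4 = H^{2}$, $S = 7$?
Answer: $- \frac{27}{190988} + \frac{107 \sqrt{85}}{954940} \approx 0.00089167$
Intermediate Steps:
$y{\left(H \right)} = -4 + H^{2}$
$m{\left(n,V \right)} = V n$
$Q = 135 + 107 \sqrt{85}$ ($Q = \left(2 + \left(-4 + \left(-3\right)^{2}\right) 3 \cdot 7\right) \sqrt{8 + 77} + 135 = \left(2 + \left(-4 + 9\right) 3 \cdot 7\right) \sqrt{85} + 135 = \left(2 + 5 \cdot 3 \cdot 7\right) \sqrt{85} + 135 = \left(2 + 15 \cdot 7\right) \sqrt{85} + 135 = \left(2 + 105\right) \sqrt{85} + 135 = 107 \sqrt{85} + 135 = 135 + 107 \sqrt{85} \approx 1121.5$)
$\frac{1}{Q} = \frac{1}{135 + 107 \sqrt{85}}$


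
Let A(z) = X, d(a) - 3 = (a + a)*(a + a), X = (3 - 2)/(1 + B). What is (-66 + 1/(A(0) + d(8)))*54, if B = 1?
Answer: -616536/173 ≈ -3563.8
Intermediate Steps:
X = ½ (X = (3 - 2)/(1 + 1) = 1/2 = 1*(½) = ½ ≈ 0.50000)
d(a) = 3 + 4*a² (d(a) = 3 + (a + a)*(a + a) = 3 + (2*a)*(2*a) = 3 + 4*a²)
A(z) = ½
(-66 + 1/(A(0) + d(8)))*54 = (-66 + 1/(½ + (3 + 4*8²)))*54 = (-66 + 1/(½ + (3 + 4*64)))*54 = (-66 + 1/(½ + (3 + 256)))*54 = (-66 + 1/(½ + 259))*54 = (-66 + 1/(519/2))*54 = (-66 + 2/519)*54 = -34252/519*54 = -616536/173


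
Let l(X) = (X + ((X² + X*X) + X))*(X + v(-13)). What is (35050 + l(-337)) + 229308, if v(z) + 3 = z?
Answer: -79677434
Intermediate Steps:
v(z) = -3 + z
l(X) = (-16 + X)*(2*X + 2*X²) (l(X) = (X + ((X² + X*X) + X))*(X + (-3 - 13)) = (X + ((X² + X²) + X))*(X - 16) = (X + (2*X² + X))*(-16 + X) = (X + (X + 2*X²))*(-16 + X) = (2*X + 2*X²)*(-16 + X) = (-16 + X)*(2*X + 2*X²))
(35050 + l(-337)) + 229308 = (35050 + 2*(-337)*(-16 + (-337)² - 15*(-337))) + 229308 = (35050 + 2*(-337)*(-16 + 113569 + 5055)) + 229308 = (35050 + 2*(-337)*118608) + 229308 = (35050 - 79941792) + 229308 = -79906742 + 229308 = -79677434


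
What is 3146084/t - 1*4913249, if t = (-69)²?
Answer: -23388832405/4761 ≈ -4.9126e+6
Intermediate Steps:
t = 4761
3146084/t - 1*4913249 = 3146084/4761 - 1*4913249 = 3146084*(1/4761) - 4913249 = 3146084/4761 - 4913249 = -23388832405/4761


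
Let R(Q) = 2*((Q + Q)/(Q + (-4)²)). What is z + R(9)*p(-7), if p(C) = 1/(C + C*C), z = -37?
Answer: -6469/175 ≈ -36.966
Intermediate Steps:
R(Q) = 4*Q/(16 + Q) (R(Q) = 2*((2*Q)/(Q + 16)) = 2*((2*Q)/(16 + Q)) = 2*(2*Q/(16 + Q)) = 4*Q/(16 + Q))
p(C) = 1/(C + C²)
z + R(9)*p(-7) = -37 + (4*9/(16 + 9))*(1/((-7)*(1 - 7))) = -37 + (4*9/25)*(-⅐/(-6)) = -37 + (4*9*(1/25))*(-⅐*(-⅙)) = -37 + (36/25)*(1/42) = -37 + 6/175 = -6469/175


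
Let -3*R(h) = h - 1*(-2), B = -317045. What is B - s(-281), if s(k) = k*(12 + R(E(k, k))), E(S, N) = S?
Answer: -287540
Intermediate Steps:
R(h) = -2/3 - h/3 (R(h) = -(h - 1*(-2))/3 = -(h + 2)/3 = -(2 + h)/3 = -2/3 - h/3)
s(k) = k*(34/3 - k/3) (s(k) = k*(12 + (-2/3 - k/3)) = k*(34/3 - k/3))
B - s(-281) = -317045 - (-281)*(34 - 1*(-281))/3 = -317045 - (-281)*(34 + 281)/3 = -317045 - (-281)*315/3 = -317045 - 1*(-29505) = -317045 + 29505 = -287540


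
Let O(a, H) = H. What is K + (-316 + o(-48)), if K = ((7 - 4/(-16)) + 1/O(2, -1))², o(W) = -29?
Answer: -4895/16 ≈ -305.94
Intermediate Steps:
K = 625/16 (K = ((7 - 4/(-16)) + 1/(-1))² = ((7 - 4*(-1/16)) - 1)² = ((7 + ¼) - 1)² = (29/4 - 1)² = (25/4)² = 625/16 ≈ 39.063)
K + (-316 + o(-48)) = 625/16 + (-316 - 29) = 625/16 - 345 = -4895/16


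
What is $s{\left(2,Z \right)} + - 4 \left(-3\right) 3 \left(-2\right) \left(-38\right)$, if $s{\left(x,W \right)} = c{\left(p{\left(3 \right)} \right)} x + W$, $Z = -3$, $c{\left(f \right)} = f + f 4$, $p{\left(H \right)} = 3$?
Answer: $2763$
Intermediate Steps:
$c{\left(f \right)} = 5 f$ ($c{\left(f \right)} = f + 4 f = 5 f$)
$s{\left(x,W \right)} = W + 15 x$ ($s{\left(x,W \right)} = 5 \cdot 3 x + W = 15 x + W = W + 15 x$)
$s{\left(2,Z \right)} + - 4 \left(-3\right) 3 \left(-2\right) \left(-38\right) = \left(-3 + 15 \cdot 2\right) + - 4 \left(-3\right) 3 \left(-2\right) \left(-38\right) = \left(-3 + 30\right) + - \left(-12\right) 3 \left(-2\right) \left(-38\right) = 27 + \left(-1\right) \left(-36\right) \left(-2\right) \left(-38\right) = 27 + 36 \left(-2\right) \left(-38\right) = 27 - -2736 = 27 + 2736 = 2763$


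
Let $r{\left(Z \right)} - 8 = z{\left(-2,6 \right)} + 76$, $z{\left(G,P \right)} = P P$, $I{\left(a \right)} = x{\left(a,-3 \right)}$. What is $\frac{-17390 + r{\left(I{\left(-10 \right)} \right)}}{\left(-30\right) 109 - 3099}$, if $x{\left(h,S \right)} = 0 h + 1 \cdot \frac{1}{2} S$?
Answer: $\frac{1570}{579} \approx 2.7116$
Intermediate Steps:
$x{\left(h,S \right)} = \frac{S}{2}$ ($x{\left(h,S \right)} = 0 + 1 \cdot \frac{1}{2} S = 0 + \frac{S}{2} = \frac{S}{2}$)
$I{\left(a \right)} = - \frac{3}{2}$ ($I{\left(a \right)} = \frac{1}{2} \left(-3\right) = - \frac{3}{2}$)
$z{\left(G,P \right)} = P^{2}$
$r{\left(Z \right)} = 120$ ($r{\left(Z \right)} = 8 + \left(6^{2} + 76\right) = 8 + \left(36 + 76\right) = 8 + 112 = 120$)
$\frac{-17390 + r{\left(I{\left(-10 \right)} \right)}}{\left(-30\right) 109 - 3099} = \frac{-17390 + 120}{\left(-30\right) 109 - 3099} = - \frac{17270}{-3270 - 3099} = - \frac{17270}{-6369} = \left(-17270\right) \left(- \frac{1}{6369}\right) = \frac{1570}{579}$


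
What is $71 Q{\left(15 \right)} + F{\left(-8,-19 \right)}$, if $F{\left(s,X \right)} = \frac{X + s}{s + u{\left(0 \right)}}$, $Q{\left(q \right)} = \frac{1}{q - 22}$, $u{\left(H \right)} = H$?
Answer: $- \frac{379}{56} \approx -6.7679$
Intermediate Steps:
$Q{\left(q \right)} = \frac{1}{-22 + q}$
$F{\left(s,X \right)} = \frac{X + s}{s}$ ($F{\left(s,X \right)} = \frac{X + s}{s + 0} = \frac{X + s}{s}$)
$71 Q{\left(15 \right)} + F{\left(-8,-19 \right)} = \frac{71}{-22 + 15} + \frac{-19 - 8}{-8} = \frac{71}{-7} - - \frac{27}{8} = 71 \left(- \frac{1}{7}\right) + \frac{27}{8} = - \frac{71}{7} + \frac{27}{8} = - \frac{379}{56}$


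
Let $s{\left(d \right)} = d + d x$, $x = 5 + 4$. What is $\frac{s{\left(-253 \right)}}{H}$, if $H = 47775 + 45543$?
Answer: $- \frac{1265}{46659} \approx -0.027112$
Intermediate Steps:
$x = 9$
$H = 93318$
$s{\left(d \right)} = 10 d$ ($s{\left(d \right)} = d + d 9 = d + 9 d = 10 d$)
$\frac{s{\left(-253 \right)}}{H} = \frac{10 \left(-253\right)}{93318} = \left(-2530\right) \frac{1}{93318} = - \frac{1265}{46659}$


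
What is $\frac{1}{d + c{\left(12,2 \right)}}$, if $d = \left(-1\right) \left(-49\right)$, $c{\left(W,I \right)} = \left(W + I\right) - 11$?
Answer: $\frac{1}{52} \approx 0.019231$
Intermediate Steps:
$c{\left(W,I \right)} = -11 + I + W$ ($c{\left(W,I \right)} = \left(I + W\right) - 11 = -11 + I + W$)
$d = 49$
$\frac{1}{d + c{\left(12,2 \right)}} = \frac{1}{49 + \left(-11 + 2 + 12\right)} = \frac{1}{49 + 3} = \frac{1}{52}$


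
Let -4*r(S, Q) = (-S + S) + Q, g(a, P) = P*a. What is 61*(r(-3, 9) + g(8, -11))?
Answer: -22021/4 ≈ -5505.3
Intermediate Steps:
r(S, Q) = -Q/4 (r(S, Q) = -((-S + S) + Q)/4 = -(0 + Q)/4 = -Q/4)
61*(r(-3, 9) + g(8, -11)) = 61*(-1/4*9 - 11*8) = 61*(-9/4 - 88) = 61*(-361/4) = -22021/4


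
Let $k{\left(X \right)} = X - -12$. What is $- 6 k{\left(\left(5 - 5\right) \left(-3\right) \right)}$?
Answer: $-72$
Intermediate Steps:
$k{\left(X \right)} = 12 + X$ ($k{\left(X \right)} = X + 12 = 12 + X$)
$- 6 k{\left(\left(5 - 5\right) \left(-3\right) \right)} = - 6 \left(12 + \left(5 - 5\right) \left(-3\right)\right) = - 6 \left(12 + 0 \left(-3\right)\right) = - 6 \left(12 + 0\right) = \left(-6\right) 12 = -72$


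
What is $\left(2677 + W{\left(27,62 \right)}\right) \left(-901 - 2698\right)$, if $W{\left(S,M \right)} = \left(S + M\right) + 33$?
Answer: $-10073601$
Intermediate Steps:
$W{\left(S,M \right)} = 33 + M + S$ ($W{\left(S,M \right)} = \left(M + S\right) + 33 = 33 + M + S$)
$\left(2677 + W{\left(27,62 \right)}\right) \left(-901 - 2698\right) = \left(2677 + \left(33 + 62 + 27\right)\right) \left(-901 - 2698\right) = \left(2677 + 122\right) \left(-3599\right) = 2799 \left(-3599\right) = -10073601$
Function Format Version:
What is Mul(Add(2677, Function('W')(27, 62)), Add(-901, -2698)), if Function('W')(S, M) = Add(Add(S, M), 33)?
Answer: -10073601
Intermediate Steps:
Function('W')(S, M) = Add(33, M, S) (Function('W')(S, M) = Add(Add(M, S), 33) = Add(33, M, S))
Mul(Add(2677, Function('W')(27, 62)), Add(-901, -2698)) = Mul(Add(2677, Add(33, 62, 27)), Add(-901, -2698)) = Mul(Add(2677, 122), -3599) = Mul(2799, -3599) = -10073601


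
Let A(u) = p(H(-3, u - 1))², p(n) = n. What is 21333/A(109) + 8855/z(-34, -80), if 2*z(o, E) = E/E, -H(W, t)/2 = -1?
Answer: 92173/4 ≈ 23043.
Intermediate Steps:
H(W, t) = 2 (H(W, t) = -2*(-1) = 2)
A(u) = 4 (A(u) = 2² = 4)
z(o, E) = ½ (z(o, E) = (E/E)/2 = (½)*1 = ½)
21333/A(109) + 8855/z(-34, -80) = 21333/4 + 8855/(½) = 21333*(¼) + 8855*2 = 21333/4 + 17710 = 92173/4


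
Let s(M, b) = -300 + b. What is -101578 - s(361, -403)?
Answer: -100875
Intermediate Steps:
-101578 - s(361, -403) = -101578 - (-300 - 403) = -101578 - 1*(-703) = -101578 + 703 = -100875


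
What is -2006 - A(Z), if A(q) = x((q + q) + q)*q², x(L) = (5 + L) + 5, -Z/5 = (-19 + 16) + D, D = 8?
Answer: 38619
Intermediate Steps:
Z = -25 (Z = -5*((-19 + 16) + 8) = -5*(-3 + 8) = -5*5 = -25)
x(L) = 10 + L
A(q) = q²*(10 + 3*q) (A(q) = (10 + ((q + q) + q))*q² = (10 + (2*q + q))*q² = (10 + 3*q)*q² = q²*(10 + 3*q))
-2006 - A(Z) = -2006 - (-25)²*(10 + 3*(-25)) = -2006 - 625*(10 - 75) = -2006 - 625*(-65) = -2006 - 1*(-40625) = -2006 + 40625 = 38619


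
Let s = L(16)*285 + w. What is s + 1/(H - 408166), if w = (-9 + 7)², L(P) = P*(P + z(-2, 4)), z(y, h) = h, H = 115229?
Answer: 26717026147/292937 ≈ 91204.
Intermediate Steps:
L(P) = P*(4 + P) (L(P) = P*(P + 4) = P*(4 + P))
w = 4 (w = (-2)² = 4)
s = 91204 (s = (16*(4 + 16))*285 + 4 = (16*20)*285 + 4 = 320*285 + 4 = 91200 + 4 = 91204)
s + 1/(H - 408166) = 91204 + 1/(115229 - 408166) = 91204 + 1/(-292937) = 91204 - 1/292937 = 26717026147/292937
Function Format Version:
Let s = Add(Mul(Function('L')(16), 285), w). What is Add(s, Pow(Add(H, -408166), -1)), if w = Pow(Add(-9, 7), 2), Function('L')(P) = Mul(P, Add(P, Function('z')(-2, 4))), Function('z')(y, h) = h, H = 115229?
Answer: Rational(26717026147, 292937) ≈ 91204.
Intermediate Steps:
Function('L')(P) = Mul(P, Add(4, P)) (Function('L')(P) = Mul(P, Add(P, 4)) = Mul(P, Add(4, P)))
w = 4 (w = Pow(-2, 2) = 4)
s = 91204 (s = Add(Mul(Mul(16, Add(4, 16)), 285), 4) = Add(Mul(Mul(16, 20), 285), 4) = Add(Mul(320, 285), 4) = Add(91200, 4) = 91204)
Add(s, Pow(Add(H, -408166), -1)) = Add(91204, Pow(Add(115229, -408166), -1)) = Add(91204, Pow(-292937, -1)) = Add(91204, Rational(-1, 292937)) = Rational(26717026147, 292937)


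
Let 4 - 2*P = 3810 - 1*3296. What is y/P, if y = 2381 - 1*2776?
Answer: 79/51 ≈ 1.5490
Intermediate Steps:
y = -395 (y = 2381 - 2776 = -395)
P = -255 (P = 2 - (3810 - 1*3296)/2 = 2 - (3810 - 3296)/2 = 2 - 1/2*514 = 2 - 257 = -255)
y/P = -395/(-255) = -395*(-1/255) = 79/51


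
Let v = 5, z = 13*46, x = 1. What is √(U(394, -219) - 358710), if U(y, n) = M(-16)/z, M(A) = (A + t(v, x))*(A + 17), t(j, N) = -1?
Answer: I*√128276141006/598 ≈ 598.92*I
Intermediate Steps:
z = 598
M(A) = (-1 + A)*(17 + A) (M(A) = (A - 1)*(A + 17) = (-1 + A)*(17 + A))
U(y, n) = -17/598 (U(y, n) = (-17 + (-16)² + 16*(-16))/598 = (-17 + 256 - 256)*(1/598) = -17*1/598 = -17/598)
√(U(394, -219) - 358710) = √(-17/598 - 358710) = √(-214508597/598) = I*√128276141006/598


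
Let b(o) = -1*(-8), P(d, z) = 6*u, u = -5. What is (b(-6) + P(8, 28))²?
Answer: 484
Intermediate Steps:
P(d, z) = -30 (P(d, z) = 6*(-5) = -30)
b(o) = 8
(b(-6) + P(8, 28))² = (8 - 30)² = (-22)² = 484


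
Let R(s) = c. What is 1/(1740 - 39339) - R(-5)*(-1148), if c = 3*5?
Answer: 647454779/37599 ≈ 17220.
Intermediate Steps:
c = 15
R(s) = 15
1/(1740 - 39339) - R(-5)*(-1148) = 1/(1740 - 39339) - 15*(-1148) = 1/(-37599) - 1*(-17220) = -1/37599 + 17220 = 647454779/37599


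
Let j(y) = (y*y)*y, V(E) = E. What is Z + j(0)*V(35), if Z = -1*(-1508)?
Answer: 1508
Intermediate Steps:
Z = 1508
j(y) = y³ (j(y) = y²*y = y³)
Z + j(0)*V(35) = 1508 + 0³*35 = 1508 + 0*35 = 1508 + 0 = 1508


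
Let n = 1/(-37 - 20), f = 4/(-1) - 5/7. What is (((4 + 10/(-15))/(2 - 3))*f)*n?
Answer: -110/399 ≈ -0.27569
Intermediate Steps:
f = -33/7 (f = 4*(-1) - 5*⅐ = -4 - 5/7 = -33/7 ≈ -4.7143)
n = -1/57 (n = 1/(-57) = -1/57 ≈ -0.017544)
(((4 + 10/(-15))/(2 - 3))*f)*n = (((4 + 10/(-15))/(2 - 3))*(-33/7))*(-1/57) = (((4 + 10*(-1/15))/(-1))*(-33/7))*(-1/57) = (((4 - ⅔)*(-1))*(-33/7))*(-1/57) = (((10/3)*(-1))*(-33/7))*(-1/57) = -10/3*(-33/7)*(-1/57) = (110/7)*(-1/57) = -110/399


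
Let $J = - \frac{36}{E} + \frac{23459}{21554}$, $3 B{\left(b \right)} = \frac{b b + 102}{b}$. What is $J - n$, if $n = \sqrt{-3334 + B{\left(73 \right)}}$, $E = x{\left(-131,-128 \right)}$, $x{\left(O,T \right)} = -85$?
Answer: $\frac{2769959}{1832090} - \frac{i \sqrt{158712585}}{219} \approx 1.5119 - 57.526 i$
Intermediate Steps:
$E = -85$
$B{\left(b \right)} = \frac{102 + b^{2}}{3 b}$ ($B{\left(b \right)} = \frac{\left(b b + 102\right) \frac{1}{b}}{3} = \frac{\left(b^{2} + 102\right) \frac{1}{b}}{3} = \frac{\left(102 + b^{2}\right) \frac{1}{b}}{3} = \frac{\frac{1}{b} \left(102 + b^{2}\right)}{3} = \frac{102 + b^{2}}{3 b}$)
$n = \frac{i \sqrt{158712585}}{219}$ ($n = \sqrt{-3334 + \left(\frac{34}{73} + \frac{1}{3} \cdot 73\right)} = \sqrt{-3334 + \left(34 \cdot \frac{1}{73} + \frac{73}{3}\right)} = \sqrt{-3334 + \left(\frac{34}{73} + \frac{73}{3}\right)} = \sqrt{-3334 + \frac{5431}{219}} = \sqrt{- \frac{724715}{219}} = \frac{i \sqrt{158712585}}{219} \approx 57.526 i$)
$J = \frac{2769959}{1832090}$ ($J = - \frac{36}{-85} + \frac{23459}{21554} = \left(-36\right) \left(- \frac{1}{85}\right) + 23459 \cdot \frac{1}{21554} = \frac{36}{85} + \frac{23459}{21554} = \frac{2769959}{1832090} \approx 1.5119$)
$J - n = \frac{2769959}{1832090} - \frac{i \sqrt{158712585}}{219}$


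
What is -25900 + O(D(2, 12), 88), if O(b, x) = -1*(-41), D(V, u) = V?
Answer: -25859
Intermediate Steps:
O(b, x) = 41
-25900 + O(D(2, 12), 88) = -25900 + 41 = -25859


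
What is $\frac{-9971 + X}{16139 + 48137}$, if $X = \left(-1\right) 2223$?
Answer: $- \frac{6097}{32138} \approx -0.18971$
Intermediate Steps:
$X = -2223$
$\frac{-9971 + X}{16139 + 48137} = \frac{-9971 - 2223}{16139 + 48137} = - \frac{12194}{64276} = \left(-12194\right) \frac{1}{64276} = - \frac{6097}{32138}$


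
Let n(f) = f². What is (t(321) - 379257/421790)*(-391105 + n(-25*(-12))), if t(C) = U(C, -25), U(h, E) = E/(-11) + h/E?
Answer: 16018995749743/4639690 ≈ 3.4526e+6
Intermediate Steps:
U(h, E) = -E/11 + h/E (U(h, E) = E*(-1/11) + h/E = -E/11 + h/E)
t(C) = 25/11 - C/25 (t(C) = -1/11*(-25) + C/(-25) = 25/11 + C*(-1/25) = 25/11 - C/25)
(t(321) - 379257/421790)*(-391105 + n(-25*(-12))) = ((25/11 - 1/25*321) - 379257/421790)*(-391105 + (-25*(-12))²) = ((25/11 - 321/25) - 379257*1/421790)*(-391105 + 300²) = (-2906/275 - 379257/421790)*(-391105 + 90000) = -266003483/23198450*(-301105) = 16018995749743/4639690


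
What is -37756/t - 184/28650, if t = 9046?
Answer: -270843466/64791975 ≈ -4.1802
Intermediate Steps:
-37756/t - 184/28650 = -37756/9046 - 184/28650 = -37756*1/9046 - 184*1/28650 = -18878/4523 - 92/14325 = -270843466/64791975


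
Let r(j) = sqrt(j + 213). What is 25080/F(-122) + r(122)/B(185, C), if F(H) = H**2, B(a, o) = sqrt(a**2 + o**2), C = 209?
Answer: 6270/3721 + sqrt(26098510)/77906 ≈ 1.7506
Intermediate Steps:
r(j) = sqrt(213 + j)
25080/F(-122) + r(122)/B(185, C) = 25080/((-122)**2) + sqrt(213 + 122)/(sqrt(185**2 + 209**2)) = 25080/14884 + sqrt(335)/(sqrt(34225 + 43681)) = 25080*(1/14884) + sqrt(335)/(sqrt(77906)) = 6270/3721 + sqrt(335)*(sqrt(77906)/77906) = 6270/3721 + sqrt(26098510)/77906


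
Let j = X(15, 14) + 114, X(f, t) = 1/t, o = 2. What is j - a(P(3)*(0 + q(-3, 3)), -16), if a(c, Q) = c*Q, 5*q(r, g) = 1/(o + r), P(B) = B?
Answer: 7313/70 ≈ 104.47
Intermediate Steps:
q(r, g) = 1/(5*(2 + r))
a(c, Q) = Q*c
j = 1597/14 (j = 1/14 + 114 = 1597/14 ≈ 114.07)
j - a(P(3)*(0 + q(-3, 3)), -16) = 1597/14 - (-16)*3*(0 + 1/(5*(2 - 3))) = 1597/14 - (-16)*3*(0 + (⅕)/(-1)) = 1597/14 - (-16)*3*(0 + (⅕)*(-1)) = 1597/14 - (-16)*3*(0 - ⅕) = 1597/14 - (-16)*3*(-⅕) = 1597/14 - (-16)*(-3)/5 = 1597/14 - 1*48/5 = 1597/14 - 48/5 = 7313/70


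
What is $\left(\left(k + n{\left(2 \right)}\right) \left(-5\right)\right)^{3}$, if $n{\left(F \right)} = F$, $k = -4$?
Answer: $1000$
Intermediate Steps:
$\left(\left(k + n{\left(2 \right)}\right) \left(-5\right)\right)^{3} = \left(\left(-4 + 2\right) \left(-5\right)\right)^{3} = \left(\left(-2\right) \left(-5\right)\right)^{3} = 10^{3} = 1000$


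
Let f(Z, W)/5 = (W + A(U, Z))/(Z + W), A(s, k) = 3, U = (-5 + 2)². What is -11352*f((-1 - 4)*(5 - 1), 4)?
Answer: 49665/2 ≈ 24833.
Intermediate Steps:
U = 9 (U = (-3)² = 9)
f(Z, W) = 5*(3 + W)/(W + Z) (f(Z, W) = 5*((W + 3)/(Z + W)) = 5*((3 + W)/(W + Z)) = 5*(3 + W)/(W + Z))
-11352*f((-1 - 4)*(5 - 1), 4) = -56760*(3 + 4)/(4 + (-1 - 4)*(5 - 1)) = -56760*7/(4 - 5*4) = -56760*7/(4 - 20) = -56760*7/(-16) = -56760*(-1)*7/16 = -11352*(-35/16) = 49665/2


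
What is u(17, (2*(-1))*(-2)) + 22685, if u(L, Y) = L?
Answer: 22702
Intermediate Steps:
u(17, (2*(-1))*(-2)) + 22685 = 17 + 22685 = 22702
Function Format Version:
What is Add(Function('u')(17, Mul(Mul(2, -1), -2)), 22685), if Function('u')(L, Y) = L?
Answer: 22702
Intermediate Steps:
Add(Function('u')(17, Mul(Mul(2, -1), -2)), 22685) = Add(17, 22685) = 22702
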